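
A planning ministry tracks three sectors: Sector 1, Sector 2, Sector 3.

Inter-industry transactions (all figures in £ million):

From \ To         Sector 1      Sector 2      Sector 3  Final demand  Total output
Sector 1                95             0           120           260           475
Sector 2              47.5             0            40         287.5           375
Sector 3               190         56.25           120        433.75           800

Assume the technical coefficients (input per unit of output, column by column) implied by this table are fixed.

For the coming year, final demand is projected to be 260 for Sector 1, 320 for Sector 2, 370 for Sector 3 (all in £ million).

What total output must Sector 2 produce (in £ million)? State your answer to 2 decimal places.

x_2 = 402.21

Technical coefficients a_ij = z_ij / X_j:
  a_11 = 95/475 = 0.20, a_21 = 47.5/475 = 0.10, a_31 = 190/475 = 0.40
  a_12 = 0/375 = 0.00, a_22 = 0/375 = 0.00, a_32 = 56.25/375 = 0.15
  a_13 = 120/800 = 0.15, a_23 = 40/800 = 0.05, a_33 = 120/800 = 0.15
I − A =
  [   0.80     0.00    -0.15]
  [  -0.10     1.00    -0.05]
  [  -0.40    -0.15     0.85]
Cofactors of I−A, C_ij = (−1)^(i+j)·(minor ij) (rows/columns in the sector order above):
  C_11 = (1.00)(0.85) − (-0.05)(-0.15) = 0.8425
  C_12 = −[(-0.10)(0.85) − (-0.05)(-0.40)] = 0.1050
  C_13 = (-0.10)(-0.15) − (1.00)(-0.40) = 0.4150
  C_21 = −[(0.00)(0.85) − (-0.15)(-0.15)] = 0.0225
  C_22 = (0.80)(0.85) − (-0.15)(-0.40) = 0.6200
  C_23 = −[(0.80)(-0.15) − (0.00)(-0.40)] = 0.1200
  C_31 = (0.00)(-0.05) − (-0.15)(1.00) = 0.1500
  C_32 = −[(0.80)(-0.05) − (-0.15)(-0.10)] = 0.0550
  C_33 = (0.80)(1.00) − (0.00)(-0.10) = 0.8000
det(I−A) = Σ_j (I−A)_1j·C_1j = (0.80)(0.8425) + (0.00)(0.1050) + (-0.15)(0.4150) = 0.61175
adj(I−A) = Cᵀ =
  [ 0.8425   0.0225   0.1500]
  [ 0.1050   0.6200   0.0550]
  [ 0.4150   0.1200   0.8000]
(I − A)⁻¹ = adj(I−A) / det(I−A) ≈
  [   1.3772     0.0368     0.2452]
  [   0.1716     1.0135     0.0899]
  [   0.6784     0.1962     1.3077]
x = (I − A)⁻¹ d = adj(I−A)·d / det(I−A), with det(I−A) = 0.61175:
  x_1 = (0.8425·260 + 0.0225·320 + 0.1500·370) / 0.61175 = 281.75 / 0.61175 ≈ 460.56
  x_2 = (0.1050·260 + 0.6200·320 + 0.0550·370) / 0.61175 = 246.05 / 0.61175 ≈ 402.21
  x_3 = (0.4150·260 + 0.1200·320 + 0.8000·370) / 0.61175 = 442.30 / 0.61175 ≈ 723.01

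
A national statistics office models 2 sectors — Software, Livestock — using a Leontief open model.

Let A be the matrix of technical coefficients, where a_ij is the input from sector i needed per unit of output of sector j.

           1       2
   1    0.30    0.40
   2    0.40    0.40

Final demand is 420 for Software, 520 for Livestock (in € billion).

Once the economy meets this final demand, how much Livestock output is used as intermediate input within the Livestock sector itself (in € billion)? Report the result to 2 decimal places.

z_22 = 818.46

I − A =
  [   0.70    -0.40]
  [  -0.40     0.60]
det(I−A) = (0.70)(0.60) − (-0.40)(-0.40) = 0.2600
adj(I−A) = [[0.60, 0.40], [0.40, 0.70]]
(I − A)⁻¹ = adj(I−A) / det(I−A) ≈
  [   2.3077     1.5385]
  [   1.5385     2.6923]
First solve x = (I − A)⁻¹ d = adj(I−A)·d / det(I−A); in particular x_2 = (0.40·420 + 0.70·520) / 0.2600 = 532.00 / 0.2600 ≈ 2046.1538.
Intermediate flow from 2 to 2: z_22 = a_22 · x_2 = 0.40 × 532.00 / 0.2600 = 212.80 / 0.2600 ≈ 818.46.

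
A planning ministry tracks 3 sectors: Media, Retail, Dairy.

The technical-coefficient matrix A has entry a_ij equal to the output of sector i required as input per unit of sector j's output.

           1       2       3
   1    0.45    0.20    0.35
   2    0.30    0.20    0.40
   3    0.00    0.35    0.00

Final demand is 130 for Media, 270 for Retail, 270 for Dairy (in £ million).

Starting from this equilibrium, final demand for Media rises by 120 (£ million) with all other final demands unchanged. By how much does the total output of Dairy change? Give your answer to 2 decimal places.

I − A =
  [   0.55    -0.20    -0.35]
  [  -0.30     0.80    -0.40]
  [   0.00    -0.35     1.00]
Cofactors of I−A, C_ij = (−1)^(i+j)·(minor ij) (rows/columns in the sector order above):
  C_11 = (0.80)(1.00) − (-0.40)(-0.35) = 0.6600
  C_12 = −[(-0.30)(1.00) − (-0.40)(0.00)] = 0.3000
  C_13 = (-0.30)(-0.35) − (0.80)(0.00) = 0.1050
  C_21 = −[(-0.20)(1.00) − (-0.35)(-0.35)] = 0.3225
  C_22 = (0.55)(1.00) − (-0.35)(0.00) = 0.5500
  C_23 = −[(0.55)(-0.35) − (-0.20)(0.00)] = 0.1925
  C_31 = (-0.20)(-0.40) − (-0.35)(0.80) = 0.3600
  C_32 = −[(0.55)(-0.40) − (-0.35)(-0.30)] = 0.3250
  C_33 = (0.55)(0.80) − (-0.20)(-0.30) = 0.3800
det(I−A) = Σ_j (I−A)_1j·C_1j = (0.55)(0.6600) + (-0.20)(0.3000) + (-0.35)(0.1050) = 0.26625
adj(I−A) = Cᵀ =
  [ 0.6600   0.3225   0.3600]
  [ 0.3000   0.5500   0.3250]
  [ 0.1050   0.1925   0.3800]
(I − A)⁻¹ = adj(I−A) / det(I−A) ≈
  [   2.4789     1.2113     1.3521]
  [   1.1268     2.0657     1.2207]
  [   0.3944     0.7230     1.4272]
Δx = (I − A)⁻¹ Δd with Δd having +120 in the Media component and 0 elsewhere.
So Δx_3 = L_31 · (+120), where L_31 = adj(I−A)_31 / det(I−A) = 0.1050 / 0.26625.
Δx_3 = 0.1050 × (+120) / 0.26625 = 12.60 / 0.26625 ≈ 47.32.

Δx_3 = 47.32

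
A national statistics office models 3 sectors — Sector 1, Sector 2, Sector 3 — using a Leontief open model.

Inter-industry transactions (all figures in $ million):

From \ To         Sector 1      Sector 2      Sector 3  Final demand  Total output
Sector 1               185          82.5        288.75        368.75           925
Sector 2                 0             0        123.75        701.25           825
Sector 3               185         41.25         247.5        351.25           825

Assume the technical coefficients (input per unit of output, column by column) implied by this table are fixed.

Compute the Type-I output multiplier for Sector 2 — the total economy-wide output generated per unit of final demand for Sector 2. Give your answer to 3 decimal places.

Technical coefficients a_ij = z_ij / X_j:
  a_11 = 185/925 = 0.20, a_21 = 0/925 = 0.00, a_31 = 185/925 = 0.20
  a_12 = 82.5/825 = 0.10, a_22 = 0/825 = 0.00, a_32 = 41.25/825 = 0.05
  a_13 = 288.75/825 = 0.35, a_23 = 123.75/825 = 0.15, a_33 = 247.5/825 = 0.30
I − A =
  [   0.80    -0.10    -0.35]
  [   0.00     1.00    -0.15]
  [  -0.20    -0.05     0.70]
Cofactors of I−A, C_ij = (−1)^(i+j)·(minor ij) (rows/columns in the sector order above):
  C_11 = (1.00)(0.70) − (-0.15)(-0.05) = 0.6925
  C_12 = −[(0.00)(0.70) − (-0.15)(-0.20)] = 0.0300
  C_13 = (0.00)(-0.05) − (1.00)(-0.20) = 0.2000
  C_21 = −[(-0.10)(0.70) − (-0.35)(-0.05)] = 0.0875
  C_22 = (0.80)(0.70) − (-0.35)(-0.20) = 0.4900
  C_23 = −[(0.80)(-0.05) − (-0.10)(-0.20)] = 0.0600
  C_31 = (-0.10)(-0.15) − (-0.35)(1.00) = 0.3650
  C_32 = −[(0.80)(-0.15) − (-0.35)(0.00)] = 0.1200
  C_33 = (0.80)(1.00) − (-0.10)(0.00) = 0.8000
det(I−A) = Σ_j (I−A)_1j·C_1j = (0.80)(0.6925) + (-0.10)(0.0300) + (-0.35)(0.2000) = 0.4810
adj(I−A) = Cᵀ =
  [ 0.6925   0.0875   0.3650]
  [ 0.0300   0.4900   0.1200]
  [ 0.2000   0.0600   0.8000]
(I − A)⁻¹ = adj(I−A) / det(I−A) ≈
  [   1.4397     0.1819     0.7588]
  [   0.0624     1.0187     0.2495]
  [   0.4158     0.1247     1.6632]
The output multiplier for sector j is the column-j sum of the Leontief inverse (I − A)⁻¹ = adj(I−A) / det(I−A).
Column 2 of adj(I−A): (0.0875, 0.4900, 0.0600); det(I−A) = 0.4810.
m_2 = (0.0875 + 0.4900 + 0.0600) / 0.4810 = 0.6375 / 0.4810 ≈ 1.325.

m_2 = 1.325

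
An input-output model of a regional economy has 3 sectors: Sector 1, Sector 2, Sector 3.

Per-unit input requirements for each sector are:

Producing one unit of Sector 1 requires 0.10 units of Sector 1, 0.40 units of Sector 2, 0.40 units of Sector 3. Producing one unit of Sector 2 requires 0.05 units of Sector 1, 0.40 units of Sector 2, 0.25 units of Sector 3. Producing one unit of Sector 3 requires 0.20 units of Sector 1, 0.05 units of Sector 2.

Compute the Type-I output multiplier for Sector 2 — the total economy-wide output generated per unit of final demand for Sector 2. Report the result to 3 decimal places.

m_2 = 2.649

I − A =
  [   0.90    -0.05    -0.20]
  [  -0.40     0.60    -0.05]
  [  -0.40    -0.25     1.00]
Cofactors of I−A, C_ij = (−1)^(i+j)·(minor ij) (rows/columns in the sector order above):
  C_11 = (0.60)(1.00) − (-0.05)(-0.25) = 0.5875
  C_12 = −[(-0.40)(1.00) − (-0.05)(-0.40)] = 0.4200
  C_13 = (-0.40)(-0.25) − (0.60)(-0.40) = 0.3400
  C_21 = −[(-0.05)(1.00) − (-0.20)(-0.25)] = 0.1000
  C_22 = (0.90)(1.00) − (-0.20)(-0.40) = 0.8200
  C_23 = −[(0.90)(-0.25) − (-0.05)(-0.40)] = 0.2450
  C_31 = (-0.05)(-0.05) − (-0.20)(0.60) = 0.1225
  C_32 = −[(0.90)(-0.05) − (-0.20)(-0.40)] = 0.1250
  C_33 = (0.90)(0.60) − (-0.05)(-0.40) = 0.5200
det(I−A) = Σ_j (I−A)_1j·C_1j = (0.90)(0.5875) + (-0.05)(0.4200) + (-0.20)(0.3400) = 0.43975
adj(I−A) = Cᵀ =
  [ 0.5875   0.1000   0.1225]
  [ 0.4200   0.8200   0.1250]
  [ 0.3400   0.2450   0.5200]
(I − A)⁻¹ = adj(I−A) / det(I−A) ≈
  [   1.3360     0.2274     0.2786]
  [   0.9551     1.8647     0.2843]
  [   0.7732     0.5571     1.1825]
The output multiplier for sector j is the column-j sum of the Leontief inverse (I − A)⁻¹ = adj(I−A) / det(I−A).
Column 2 of adj(I−A): (0.1000, 0.8200, 0.2450); det(I−A) = 0.43975.
m_2 = (0.1000 + 0.8200 + 0.2450) / 0.43975 = 1.165 / 0.43975 ≈ 2.649.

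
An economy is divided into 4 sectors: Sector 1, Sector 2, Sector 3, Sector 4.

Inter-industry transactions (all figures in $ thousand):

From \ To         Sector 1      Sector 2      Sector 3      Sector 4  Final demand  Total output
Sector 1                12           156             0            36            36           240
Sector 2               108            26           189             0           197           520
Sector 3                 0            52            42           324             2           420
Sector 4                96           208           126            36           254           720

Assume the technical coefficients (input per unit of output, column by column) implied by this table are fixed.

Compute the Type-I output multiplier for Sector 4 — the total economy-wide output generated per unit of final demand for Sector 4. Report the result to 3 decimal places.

Technical coefficients a_ij = z_ij / X_j:
  a_11 = 12/240 = 0.05, a_21 = 108/240 = 0.45, a_31 = 0/240 = 0.00, a_41 = 96/240 = 0.40
  a_12 = 156/520 = 0.30, a_22 = 26/520 = 0.05, a_32 = 52/520 = 0.10, a_42 = 208/520 = 0.40
  a_13 = 0/420 = 0.00, a_23 = 189/420 = 0.45, a_33 = 42/420 = 0.10, a_43 = 126/420 = 0.30
  a_14 = 36/720 = 0.05, a_24 = 0/720 = 0.00, a_34 = 324/720 = 0.45, a_44 = 36/720 = 0.05
I − A =
  [   0.95    -0.30     0.00    -0.05]
  [  -0.45     0.95    -0.45     0.00]
  [   0.00    -0.10     0.90    -0.45]
  [  -0.40    -0.40    -0.30     0.95]
Compute the cofactors C_ij = (−1)^(i+j)·(3×3 minor ij) of I−A; the adjugate is their transpose:
adj(I−A) = Cᵀ =
  [ 0.560250   0.235500   0.151500   0.101250]
  [ 0.405000   0.666000   0.403875   0.212625]
  [ 0.294750   0.313250   0.701125   0.347625]
  [ 0.499500   0.478500   0.455250   0.648000]
det(I−A) = Σ_j (I−A)_1j·C_1j = (0.95)(0.560250) + (-0.30)(0.405000) + (0.00)(0.294750) + (-0.05)(0.499500) = 0.3857625
(I − A)⁻¹ = adj(I−A) / det(I−A) ≈
  [   1.4523     0.6105     0.3927     0.2625]
  [   1.0499     1.7265     1.0470     0.5512]
  [   0.7641     0.8120     1.8175     0.9011]
  [   1.2948     1.2404     1.1801     1.6798]
The output multiplier for sector j is the column-j sum of the Leontief inverse (I − A)⁻¹ = adj(I−A) / det(I−A).
Column 4 of adj(I−A): (0.101250, 0.212625, 0.347625, 0.648000); det(I−A) = 0.3857625.
m_4 = (0.101250 + 0.212625 + 0.347625 + 0.648000) / 0.3857625 = 1.3095 / 0.3857625 ≈ 3.395.

m_4 = 3.395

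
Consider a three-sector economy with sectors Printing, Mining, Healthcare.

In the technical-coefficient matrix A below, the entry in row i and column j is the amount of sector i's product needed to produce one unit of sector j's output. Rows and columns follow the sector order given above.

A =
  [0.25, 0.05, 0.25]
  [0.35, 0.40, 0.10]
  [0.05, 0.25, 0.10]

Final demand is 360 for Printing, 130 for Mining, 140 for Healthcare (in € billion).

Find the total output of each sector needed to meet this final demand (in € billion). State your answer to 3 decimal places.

I − A =
  [   0.75    -0.05    -0.25]
  [  -0.35     0.60    -0.10]
  [  -0.05    -0.25     0.90]
Cofactors of I−A, C_ij = (−1)^(i+j)·(minor ij) (rows/columns in the sector order above):
  C_11 = (0.60)(0.90) − (-0.10)(-0.25) = 0.5150
  C_12 = −[(-0.35)(0.90) − (-0.10)(-0.05)] = 0.3200
  C_13 = (-0.35)(-0.25) − (0.60)(-0.05) = 0.1175
  C_21 = −[(-0.05)(0.90) − (-0.25)(-0.25)] = 0.1075
  C_22 = (0.75)(0.90) − (-0.25)(-0.05) = 0.6625
  C_23 = −[(0.75)(-0.25) − (-0.05)(-0.05)] = 0.1900
  C_31 = (-0.05)(-0.10) − (-0.25)(0.60) = 0.1550
  C_32 = −[(0.75)(-0.10) − (-0.25)(-0.35)] = 0.1625
  C_33 = (0.75)(0.60) − (-0.05)(-0.35) = 0.4325
det(I−A) = Σ_j (I−A)_1j·C_1j = (0.75)(0.5150) + (-0.05)(0.3200) + (-0.25)(0.1175) = 0.340875
adj(I−A) = Cᵀ =
  [ 0.5150   0.1075   0.1550]
  [ 0.3200   0.6625   0.1625]
  [ 0.1175   0.1900   0.4325]
(I − A)⁻¹ = adj(I−A) / det(I−A) ≈
  [   1.5108     0.3154     0.4547]
  [   0.9388     1.9435     0.4767]
  [   0.3447     0.5574     1.2688]
x = (I − A)⁻¹ d = adj(I−A)·d / det(I−A), with det(I−A) = 0.340875:
  x_1 = (0.5150·360 + 0.1075·130 + 0.1550·140) / 0.340875 = 221.075 / 0.340875 ≈ 648.552
  x_2 = (0.3200·360 + 0.6625·130 + 0.1625·140) / 0.340875 = 224.075 / 0.340875 ≈ 657.352
  x_3 = (0.1175·360 + 0.1900·130 + 0.4325·140) / 0.340875 = 127.55 / 0.340875 ≈ 374.184

x_1 = 648.552, x_2 = 657.352, x_3 = 374.184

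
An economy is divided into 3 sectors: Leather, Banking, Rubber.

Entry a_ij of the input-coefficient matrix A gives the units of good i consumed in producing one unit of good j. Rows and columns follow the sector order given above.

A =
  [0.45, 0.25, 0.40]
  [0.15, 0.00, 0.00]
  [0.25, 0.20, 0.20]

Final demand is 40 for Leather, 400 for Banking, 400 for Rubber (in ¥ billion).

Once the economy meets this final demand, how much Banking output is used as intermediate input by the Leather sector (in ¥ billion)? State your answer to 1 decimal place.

z_21 = 153.0

I − A =
  [   0.55    -0.25    -0.40]
  [  -0.15     1.00     0.00]
  [  -0.25    -0.20     0.80]
Cofactors of I−A, C_ij = (−1)^(i+j)·(minor ij) (rows/columns in the sector order above):
  C_11 = (1.00)(0.80) − (0.00)(-0.20) = 0.8000
  C_12 = −[(-0.15)(0.80) − (0.00)(-0.25)] = 0.1200
  C_13 = (-0.15)(-0.20) − (1.00)(-0.25) = 0.2800
  C_21 = −[(-0.25)(0.80) − (-0.40)(-0.20)] = 0.2800
  C_22 = (0.55)(0.80) − (-0.40)(-0.25) = 0.3400
  C_23 = −[(0.55)(-0.20) − (-0.25)(-0.25)] = 0.1725
  C_31 = (-0.25)(0.00) − (-0.40)(1.00) = 0.4000
  C_32 = −[(0.55)(0.00) − (-0.40)(-0.15)] = 0.0600
  C_33 = (0.55)(1.00) − (-0.25)(-0.15) = 0.5125
det(I−A) = Σ_j (I−A)_1j·C_1j = (0.55)(0.8000) + (-0.25)(0.1200) + (-0.40)(0.2800) = 0.2980
adj(I−A) = Cᵀ =
  [ 0.8000   0.2800   0.4000]
  [ 0.1200   0.3400   0.0600]
  [ 0.2800   0.1725   0.5125]
(I − A)⁻¹ = adj(I−A) / det(I−A) ≈
  [   2.6846     0.9396     1.3423]
  [   0.4027     1.1409     0.2013]
  [   0.9396     0.5789     1.7198]
First solve x = (I − A)⁻¹ d = adj(I−A)·d / det(I−A); in particular x_1 = (0.8000·40 + 0.2800·400 + 0.4000·400) / 0.2980 = 304.00 / 0.2980 ≈ 1020.134.
Intermediate flow from 2 to 1: z_21 = a_21 · x_1 = 0.15 × 304.00 / 0.2980 = 45.60 / 0.2980 ≈ 153.0.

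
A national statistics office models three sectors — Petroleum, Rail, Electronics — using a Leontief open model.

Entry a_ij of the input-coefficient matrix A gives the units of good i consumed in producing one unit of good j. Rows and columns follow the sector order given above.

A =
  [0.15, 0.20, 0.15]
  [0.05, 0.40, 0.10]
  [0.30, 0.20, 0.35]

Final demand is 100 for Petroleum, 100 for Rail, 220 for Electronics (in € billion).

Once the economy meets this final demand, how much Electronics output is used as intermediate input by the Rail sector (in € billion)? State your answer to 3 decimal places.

I − A =
  [   0.85    -0.20    -0.15]
  [  -0.05     0.60    -0.10]
  [  -0.30    -0.20     0.65]
Cofactors of I−A, C_ij = (−1)^(i+j)·(minor ij) (rows/columns in the sector order above):
  C_11 = (0.60)(0.65) − (-0.10)(-0.20) = 0.3700
  C_12 = −[(-0.05)(0.65) − (-0.10)(-0.30)] = 0.0625
  C_13 = (-0.05)(-0.20) − (0.60)(-0.30) = 0.1900
  C_21 = −[(-0.20)(0.65) − (-0.15)(-0.20)] = 0.1600
  C_22 = (0.85)(0.65) − (-0.15)(-0.30) = 0.5075
  C_23 = −[(0.85)(-0.20) − (-0.20)(-0.30)] = 0.2300
  C_31 = (-0.20)(-0.10) − (-0.15)(0.60) = 0.1100
  C_32 = −[(0.85)(-0.10) − (-0.15)(-0.05)] = 0.0925
  C_33 = (0.85)(0.60) − (-0.20)(-0.05) = 0.5000
det(I−A) = Σ_j (I−A)_1j·C_1j = (0.85)(0.3700) + (-0.20)(0.0625) + (-0.15)(0.1900) = 0.2735
adj(I−A) = Cᵀ =
  [ 0.3700   0.1600   0.1100]
  [ 0.0625   0.5075   0.0925]
  [ 0.1900   0.2300   0.5000]
(I − A)⁻¹ = adj(I−A) / det(I−A) ≈
  [   1.3528     0.5850     0.4022]
  [   0.2285     1.8556     0.3382]
  [   0.6947     0.8410     1.8282]
First solve x = (I − A)⁻¹ d = adj(I−A)·d / det(I−A); in particular x_R = (0.0625·100 + 0.5075·100 + 0.0925·220) / 0.2735 = 77.35 / 0.2735 ≈ 282.81536.
Intermediate flow from E to R: z_ER = a_ER · x_R = 0.20 × 77.35 / 0.2735 = 15.47 / 0.2735 ≈ 56.563.

z_ER = 56.563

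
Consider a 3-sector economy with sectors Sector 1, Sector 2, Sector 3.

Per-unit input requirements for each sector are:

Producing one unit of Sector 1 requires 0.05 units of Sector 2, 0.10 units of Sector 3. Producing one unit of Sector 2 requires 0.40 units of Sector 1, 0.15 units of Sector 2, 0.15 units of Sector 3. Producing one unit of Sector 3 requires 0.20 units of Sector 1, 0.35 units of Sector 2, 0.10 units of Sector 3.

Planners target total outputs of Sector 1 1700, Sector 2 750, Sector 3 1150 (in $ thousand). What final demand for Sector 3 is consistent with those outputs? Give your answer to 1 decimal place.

d_3 = 752.5

I − A =
  [   1.00    -0.40    -0.20]
  [  -0.05     0.85    -0.35]
  [  -0.10    -0.15     0.90]
d = (I − A) x:
  d_1 = (+1.00)·1700 + (-0.40)·750 + (-0.20)·1150 = 1170.0
  d_2 = (-0.05)·1700 + (+0.85)·750 + (-0.35)·1150 = 150.0
  d_3 = (-0.10)·1700 + (-0.15)·750 + (+0.90)·1150 = 752.5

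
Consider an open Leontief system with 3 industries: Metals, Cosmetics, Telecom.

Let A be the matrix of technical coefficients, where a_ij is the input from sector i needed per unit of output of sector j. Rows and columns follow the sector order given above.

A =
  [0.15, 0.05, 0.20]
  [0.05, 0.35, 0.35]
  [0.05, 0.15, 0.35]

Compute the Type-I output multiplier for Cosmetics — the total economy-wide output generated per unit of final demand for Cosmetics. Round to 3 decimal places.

m_2 = 2.418

I − A =
  [   0.85    -0.05    -0.20]
  [  -0.05     0.65    -0.35]
  [  -0.05    -0.15     0.65]
Cofactors of I−A, C_ij = (−1)^(i+j)·(minor ij) (rows/columns in the sector order above):
  C_11 = (0.65)(0.65) − (-0.35)(-0.15) = 0.3700
  C_12 = −[(-0.05)(0.65) − (-0.35)(-0.05)] = 0.0500
  C_13 = (-0.05)(-0.15) − (0.65)(-0.05) = 0.0400
  C_21 = −[(-0.05)(0.65) − (-0.20)(-0.15)] = 0.0625
  C_22 = (0.85)(0.65) − (-0.20)(-0.05) = 0.5425
  C_23 = −[(0.85)(-0.15) − (-0.05)(-0.05)] = 0.1300
  C_31 = (-0.05)(-0.35) − (-0.20)(0.65) = 0.1475
  C_32 = −[(0.85)(-0.35) − (-0.20)(-0.05)] = 0.3075
  C_33 = (0.85)(0.65) − (-0.05)(-0.05) = 0.5500
det(I−A) = Σ_j (I−A)_1j·C_1j = (0.85)(0.3700) + (-0.05)(0.0500) + (-0.20)(0.0400) = 0.3040
adj(I−A) = Cᵀ =
  [ 0.3700   0.0625   0.1475]
  [ 0.0500   0.5425   0.3075]
  [ 0.0400   0.1300   0.5500]
(I − A)⁻¹ = adj(I−A) / det(I−A) ≈
  [   1.2171     0.2056     0.4852]
  [   0.1645     1.7845     1.0115]
  [   0.1316     0.4276     1.8092]
The output multiplier for sector j is the column-j sum of the Leontief inverse (I − A)⁻¹ = adj(I−A) / det(I−A).
Column 2 of adj(I−A): (0.0625, 0.5425, 0.1300); det(I−A) = 0.3040.
m_2 = (0.0625 + 0.5425 + 0.1300) / 0.3040 = 0.735 / 0.3040 ≈ 2.418.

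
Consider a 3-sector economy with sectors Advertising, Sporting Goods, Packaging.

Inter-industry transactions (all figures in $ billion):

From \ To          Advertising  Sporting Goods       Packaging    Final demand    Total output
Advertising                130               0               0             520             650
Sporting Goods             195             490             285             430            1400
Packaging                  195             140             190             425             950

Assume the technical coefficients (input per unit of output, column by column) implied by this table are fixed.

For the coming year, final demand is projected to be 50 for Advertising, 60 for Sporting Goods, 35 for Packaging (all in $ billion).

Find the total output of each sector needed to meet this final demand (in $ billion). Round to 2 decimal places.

Technical coefficients a_ij = z_ij / X_j:
  a_11 = 130/650 = 0.20, a_21 = 195/650 = 0.30, a_31 = 195/650 = 0.30
  a_12 = 0/1400 = 0.00, a_22 = 490/1400 = 0.35, a_32 = 140/1400 = 0.10
  a_13 = 0/950 = 0.00, a_23 = 285/950 = 0.30, a_33 = 190/950 = 0.20
I − A =
  [   0.80     0.00     0.00]
  [  -0.30     0.65    -0.30]
  [  -0.30    -0.10     0.80]
Cofactors of I−A, C_ij = (−1)^(i+j)·(minor ij) (rows/columns in the sector order above):
  C_11 = (0.65)(0.80) − (-0.30)(-0.10) = 0.4900
  C_12 = −[(-0.30)(0.80) − (-0.30)(-0.30)] = 0.3300
  C_13 = (-0.30)(-0.10) − (0.65)(-0.30) = 0.2250
  C_21 = −[(0.00)(0.80) − (0.00)(-0.10)] = 0.0000
  C_22 = (0.80)(0.80) − (0.00)(-0.30) = 0.6400
  C_23 = −[(0.80)(-0.10) − (0.00)(-0.30)] = 0.0800
  C_31 = (0.00)(-0.30) − (0.00)(0.65) = 0.0000
  C_32 = −[(0.80)(-0.30) − (0.00)(-0.30)] = 0.2400
  C_33 = (0.80)(0.65) − (0.00)(-0.30) = 0.5200
det(I−A) = Σ_j (I−A)_1j·C_1j = (0.80)(0.4900) + (0.00)(0.3300) + (0.00)(0.2250) = 0.3920
adj(I−A) = Cᵀ =
  [ 0.4900   0.0000   0.0000]
  [ 0.3300   0.6400   0.2400]
  [ 0.2250   0.0800   0.5200]
(I − A)⁻¹ = adj(I−A) / det(I−A) ≈
  [   1.2500     0.0000     0.0000]
  [   0.8418     1.6327     0.6122]
  [   0.5740     0.2041     1.3265]
x = (I − A)⁻¹ d = adj(I−A)·d / det(I−A), with det(I−A) = 0.3920:
  x_1 = (0.4900·50 + 0.0000·60 + 0.0000·35) / 0.3920 = 24.50 / 0.3920 = 62.50
  x_2 = (0.3300·50 + 0.6400·60 + 0.2400·35) / 0.3920 = 63.30 / 0.3920 ≈ 161.48
  x_3 = (0.2250·50 + 0.0800·60 + 0.5200·35) / 0.3920 = 34.25 / 0.3920 ≈ 87.37

x_1 = 62.50, x_2 = 161.48, x_3 = 87.37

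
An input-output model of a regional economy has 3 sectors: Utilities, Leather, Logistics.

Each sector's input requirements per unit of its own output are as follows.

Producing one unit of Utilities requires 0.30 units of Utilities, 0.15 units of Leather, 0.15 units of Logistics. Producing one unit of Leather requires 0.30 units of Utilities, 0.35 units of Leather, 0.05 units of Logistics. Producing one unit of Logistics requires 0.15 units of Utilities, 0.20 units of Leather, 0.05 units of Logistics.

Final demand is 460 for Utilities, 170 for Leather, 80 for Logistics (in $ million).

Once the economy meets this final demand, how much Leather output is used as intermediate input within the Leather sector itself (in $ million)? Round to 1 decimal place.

z_22 = 197.2

I − A =
  [   0.70    -0.30    -0.15]
  [  -0.15     0.65    -0.20]
  [  -0.15    -0.05     0.95]
Cofactors of I−A, C_ij = (−1)^(i+j)·(minor ij) (rows/columns in the sector order above):
  C_11 = (0.65)(0.95) − (-0.20)(-0.05) = 0.6075
  C_12 = −[(-0.15)(0.95) − (-0.20)(-0.15)] = 0.1725
  C_13 = (-0.15)(-0.05) − (0.65)(-0.15) = 0.1050
  C_21 = −[(-0.30)(0.95) − (-0.15)(-0.05)] = 0.2925
  C_22 = (0.70)(0.95) − (-0.15)(-0.15) = 0.6425
  C_23 = −[(0.70)(-0.05) − (-0.30)(-0.15)] = 0.0800
  C_31 = (-0.30)(-0.20) − (-0.15)(0.65) = 0.1575
  C_32 = −[(0.70)(-0.20) − (-0.15)(-0.15)] = 0.1625
  C_33 = (0.70)(0.65) − (-0.30)(-0.15) = 0.4100
det(I−A) = Σ_j (I−A)_1j·C_1j = (0.70)(0.6075) + (-0.30)(0.1725) + (-0.15)(0.1050) = 0.35775
adj(I−A) = Cᵀ =
  [ 0.6075   0.2925   0.1575]
  [ 0.1725   0.6425   0.1625]
  [ 0.1050   0.0800   0.4100]
(I − A)⁻¹ = adj(I−A) / det(I−A) ≈
  [   1.6981     0.8176     0.4403]
  [   0.4822     1.7959     0.4542]
  [   0.2935     0.2236     1.1461]
First solve x = (I − A)⁻¹ d = adj(I−A)·d / det(I−A); in particular x_2 = (0.1725·460 + 0.6425·170 + 0.1625·80) / 0.35775 = 201.575 / 0.35775 ≈ 563.452.
Intermediate flow from 2 to 2: z_22 = a_22 · x_2 = 0.35 × 201.575 / 0.35775 = 70.55125 / 0.35775 ≈ 197.2.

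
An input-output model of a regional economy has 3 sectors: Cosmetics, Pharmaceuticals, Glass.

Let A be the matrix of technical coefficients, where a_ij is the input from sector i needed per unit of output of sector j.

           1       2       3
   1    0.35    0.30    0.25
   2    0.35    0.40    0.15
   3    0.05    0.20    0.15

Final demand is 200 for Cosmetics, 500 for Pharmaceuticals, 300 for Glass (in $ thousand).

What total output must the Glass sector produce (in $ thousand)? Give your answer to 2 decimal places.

I − A =
  [   0.65    -0.30    -0.25]
  [  -0.35     0.60    -0.15]
  [  -0.05    -0.20     0.85]
Cofactors of I−A, C_ij = (−1)^(i+j)·(minor ij) (rows/columns in the sector order above):
  C_11 = (0.60)(0.85) − (-0.15)(-0.20) = 0.4800
  C_12 = −[(-0.35)(0.85) − (-0.15)(-0.05)] = 0.3050
  C_13 = (-0.35)(-0.20) − (0.60)(-0.05) = 0.1000
  C_21 = −[(-0.30)(0.85) − (-0.25)(-0.20)] = 0.3050
  C_22 = (0.65)(0.85) − (-0.25)(-0.05) = 0.5400
  C_23 = −[(0.65)(-0.20) − (-0.30)(-0.05)] = 0.1450
  C_31 = (-0.30)(-0.15) − (-0.25)(0.60) = 0.1950
  C_32 = −[(0.65)(-0.15) − (-0.25)(-0.35)] = 0.1850
  C_33 = (0.65)(0.60) − (-0.30)(-0.35) = 0.2850
det(I−A) = Σ_j (I−A)_1j·C_1j = (0.65)(0.4800) + (-0.30)(0.3050) + (-0.25)(0.1000) = 0.1955
adj(I−A) = Cᵀ =
  [ 0.4800   0.3050   0.1950]
  [ 0.3050   0.5400   0.1850]
  [ 0.1000   0.1450   0.2850]
(I − A)⁻¹ = adj(I−A) / det(I−A) ≈
  [   2.4552     1.5601     0.9974]
  [   1.5601     2.7621     0.9463]
  [   0.5115     0.7417     1.4578]
x = (I − A)⁻¹ d = adj(I−A)·d / det(I−A), with det(I−A) = 0.1955:
  x_1 = (0.4800·200 + 0.3050·500 + 0.1950·300) / 0.1955 = 307.00 / 0.1955 ≈ 1570.33
  x_2 = (0.3050·200 + 0.5400·500 + 0.1850·300) / 0.1955 = 386.50 / 0.1955 ≈ 1976.98
  x_3 = (0.1000·200 + 0.1450·500 + 0.2850·300) / 0.1955 = 178.00 / 0.1955 ≈ 910.49

x_3 = 910.49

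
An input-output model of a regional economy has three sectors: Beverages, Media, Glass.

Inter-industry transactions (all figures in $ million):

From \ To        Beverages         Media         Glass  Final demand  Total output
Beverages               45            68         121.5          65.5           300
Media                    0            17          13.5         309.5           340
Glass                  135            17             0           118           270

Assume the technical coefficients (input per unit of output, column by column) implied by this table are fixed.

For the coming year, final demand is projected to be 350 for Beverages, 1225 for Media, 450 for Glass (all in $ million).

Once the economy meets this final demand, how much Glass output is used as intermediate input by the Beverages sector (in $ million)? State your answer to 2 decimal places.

Technical coefficients a_ij = z_ij / X_j:
  a_BB = 45/300 = 0.15, a_MB = 0/300 = 0.00, a_GB = 135/300 = 0.45
  a_BM = 68/340 = 0.20, a_MM = 17/340 = 0.05, a_GM = 17/340 = 0.05
  a_BG = 121.5/270 = 0.45, a_MG = 13.5/270 = 0.05, a_GG = 0/270 = 0.00
I − A =
  [   0.85    -0.20    -0.45]
  [   0.00     0.95    -0.05]
  [  -0.45    -0.05     1.00]
Cofactors of I−A, C_ij = (−1)^(i+j)·(minor ij) (rows/columns in the sector order above):
  C_11 = (0.95)(1.00) − (-0.05)(-0.05) = 0.9475
  C_12 = −[(0.00)(1.00) − (-0.05)(-0.45)] = 0.0225
  C_13 = (0.00)(-0.05) − (0.95)(-0.45) = 0.4275
  C_21 = −[(-0.20)(1.00) − (-0.45)(-0.05)] = 0.2225
  C_22 = (0.85)(1.00) − (-0.45)(-0.45) = 0.6475
  C_23 = −[(0.85)(-0.05) − (-0.20)(-0.45)] = 0.1325
  C_31 = (-0.20)(-0.05) − (-0.45)(0.95) = 0.4375
  C_32 = −[(0.85)(-0.05) − (-0.45)(0.00)] = 0.0425
  C_33 = (0.85)(0.95) − (-0.20)(0.00) = 0.8075
det(I−A) = Σ_j (I−A)_1j·C_1j = (0.85)(0.9475) + (-0.20)(0.0225) + (-0.45)(0.4275) = 0.6085
adj(I−A) = Cᵀ =
  [ 0.9475   0.2225   0.4375]
  [ 0.0225   0.6475   0.0425]
  [ 0.4275   0.1325   0.8075]
(I − A)⁻¹ = adj(I−A) / det(I−A) ≈
  [   1.5571     0.3657     0.7190]
  [   0.0370     1.0641     0.0698]
  [   0.7025     0.2177     1.3270]
First solve x = (I − A)⁻¹ d = adj(I−A)·d / det(I−A); in particular x_B = (0.9475·350 + 0.2225·1225 + 0.4375·450) / 0.6085 = 801.0625 / 0.6085 ≈ 1316.4544.
Intermediate flow from G to B: z_GB = a_GB · x_B = 0.45 × 801.0625 / 0.6085 = 360.478125 / 0.6085 ≈ 592.40.

z_GB = 592.40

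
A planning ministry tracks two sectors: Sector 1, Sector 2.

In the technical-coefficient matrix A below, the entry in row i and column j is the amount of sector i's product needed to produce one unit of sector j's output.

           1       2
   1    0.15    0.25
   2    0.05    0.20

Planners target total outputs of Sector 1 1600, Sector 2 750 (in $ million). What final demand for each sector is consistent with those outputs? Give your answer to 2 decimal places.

d_1 = 1172.50, d_2 = 520.00

I − A =
  [   0.85    -0.25]
  [  -0.05     0.80]
d = (I − A) x:
  d_1 = (+0.85)·1600 + (-0.25)·750 = 1172.50
  d_2 = (-0.05)·1600 + (+0.80)·750 = 520.00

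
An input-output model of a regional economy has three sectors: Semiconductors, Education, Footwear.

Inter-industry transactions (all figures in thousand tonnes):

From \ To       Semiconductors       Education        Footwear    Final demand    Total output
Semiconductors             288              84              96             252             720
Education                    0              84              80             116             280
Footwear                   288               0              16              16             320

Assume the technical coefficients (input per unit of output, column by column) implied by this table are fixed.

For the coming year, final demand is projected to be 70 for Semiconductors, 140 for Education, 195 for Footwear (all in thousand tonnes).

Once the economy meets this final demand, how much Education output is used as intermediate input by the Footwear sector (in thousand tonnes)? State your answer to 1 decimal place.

z_23 = 103.8

Technical coefficients a_ij = z_ij / X_j:
  a_11 = 288/720 = 0.40, a_21 = 0/720 = 0.00, a_31 = 288/720 = 0.40
  a_12 = 84/280 = 0.30, a_22 = 84/280 = 0.30, a_32 = 0/280 = 0.00
  a_13 = 96/320 = 0.30, a_23 = 80/320 = 0.25, a_33 = 16/320 = 0.05
I − A =
  [   0.60    -0.30    -0.30]
  [   0.00     0.70    -0.25]
  [  -0.40     0.00     0.95]
Cofactors of I−A, C_ij = (−1)^(i+j)·(minor ij) (rows/columns in the sector order above):
  C_11 = (0.70)(0.95) − (-0.25)(0.00) = 0.6650
  C_12 = −[(0.00)(0.95) − (-0.25)(-0.40)] = 0.1000
  C_13 = (0.00)(0.00) − (0.70)(-0.40) = 0.2800
  C_21 = −[(-0.30)(0.95) − (-0.30)(0.00)] = 0.2850
  C_22 = (0.60)(0.95) − (-0.30)(-0.40) = 0.4500
  C_23 = −[(0.60)(0.00) − (-0.30)(-0.40)] = 0.1200
  C_31 = (-0.30)(-0.25) − (-0.30)(0.70) = 0.2850
  C_32 = −[(0.60)(-0.25) − (-0.30)(0.00)] = 0.1500
  C_33 = (0.60)(0.70) − (-0.30)(0.00) = 0.4200
det(I−A) = Σ_j (I−A)_1j·C_1j = (0.60)(0.6650) + (-0.30)(0.1000) + (-0.30)(0.2800) = 0.2850
adj(I−A) = Cᵀ =
  [ 0.6650   0.2850   0.2850]
  [ 0.1000   0.4500   0.1500]
  [ 0.2800   0.1200   0.4200]
(I − A)⁻¹ = adj(I−A) / det(I−A) ≈
  [   2.3333     1.0000     1.0000]
  [   0.3509     1.5789     0.5263]
  [   0.9825     0.4211     1.4737]
First solve x = (I − A)⁻¹ d = adj(I−A)·d / det(I−A); in particular x_3 = (0.2800·70 + 0.1200·140 + 0.4200·195) / 0.2850 = 118.30 / 0.2850 ≈ 415.088.
Intermediate flow from 2 to 3: z_23 = a_23 · x_3 = 0.25 × 118.30 / 0.2850 = 29.575 / 0.2850 ≈ 103.8.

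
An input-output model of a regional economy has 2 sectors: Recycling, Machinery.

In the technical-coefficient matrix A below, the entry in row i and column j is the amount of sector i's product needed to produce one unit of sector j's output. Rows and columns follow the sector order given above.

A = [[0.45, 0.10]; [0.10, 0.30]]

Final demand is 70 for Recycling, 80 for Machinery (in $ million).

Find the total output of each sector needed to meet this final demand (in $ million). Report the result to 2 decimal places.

x_1 = 152.00, x_2 = 136.00

I − A =
  [   0.55    -0.10]
  [  -0.10     0.70]
det(I−A) = (0.55)(0.70) − (-0.10)(-0.10) = 0.3750
adj(I−A) = [[0.70, 0.10], [0.10, 0.55]]
(I − A)⁻¹ = adj(I−A) / det(I−A) ≈
  [   1.8667     0.2667]
  [   0.2667     1.4667]
x = (I − A)⁻¹ d = adj(I−A)·d / det(I−A), with det(I−A) = 0.3750:
  x_1 = (0.70·70 + 0.10·80) / 0.3750 = 57.00 / 0.3750 = 152.00
  x_2 = (0.10·70 + 0.55·80) / 0.3750 = 51.00 / 0.3750 = 136.00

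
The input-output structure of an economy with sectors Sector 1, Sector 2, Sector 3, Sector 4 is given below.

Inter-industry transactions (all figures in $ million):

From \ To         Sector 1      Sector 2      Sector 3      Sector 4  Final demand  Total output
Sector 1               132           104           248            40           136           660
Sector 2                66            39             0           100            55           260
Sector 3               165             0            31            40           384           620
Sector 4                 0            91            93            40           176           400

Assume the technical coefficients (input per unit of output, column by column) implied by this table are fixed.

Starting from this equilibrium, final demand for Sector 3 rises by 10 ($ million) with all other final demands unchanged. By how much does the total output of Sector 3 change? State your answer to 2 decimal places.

Δx_3 = 12.83

Technical coefficients a_ij = z_ij / X_j:
  a_11 = 132/660 = 0.20, a_21 = 66/660 = 0.10, a_31 = 165/660 = 0.25, a_41 = 0/660 = 0.00
  a_12 = 104/260 = 0.40, a_22 = 39/260 = 0.15, a_32 = 0/260 = 0.00, a_42 = 91/260 = 0.35
  a_13 = 248/620 = 0.40, a_23 = 0/620 = 0.00, a_33 = 31/620 = 0.05, a_43 = 93/620 = 0.15
  a_14 = 40/400 = 0.10, a_24 = 100/400 = 0.25, a_34 = 40/400 = 0.10, a_44 = 40/400 = 0.10
I − A =
  [   0.80    -0.40    -0.40    -0.10]
  [  -0.10     0.85     0.00    -0.25]
  [  -0.25     0.00     0.95    -0.10]
  [   0.00    -0.35    -0.15     0.90]
Compute the cofactors C_ij = (−1)^(i+j)·(3×3 minor ij) of I−A; the adjugate is their transpose:
adj(I−A) = Cᵀ =
  [ 0.630875   0.383250   0.298750   0.209750]
  [ 0.093375   0.578250   0.067500   0.178500]
  [ 0.172875   0.126750   0.502500   0.110250]
  [ 0.065125   0.246000   0.110000   0.523000]
det(I−A) = Σ_j (I−A)_1j·C_1j = (0.80)(0.630875) + (-0.40)(0.093375) + (-0.40)(0.172875) + (-0.10)(0.065125) = 0.3916875
(I − A)⁻¹ = adj(I−A) / det(I−A) ≈
  [   1.6107     0.9785     0.7627     0.5355]
  [   0.2384     1.4763     0.1723     0.4557]
  [   0.4414     0.3236     1.2829     0.2815]
  [   0.1663     0.6281     0.2808     1.3352]
Δx = (I − A)⁻¹ Δd with Δd having +10 in the Sector 3 component and 0 elsewhere.
So Δx_3 = L_33 · (+10), where L_33 = adj(I−A)_33 / det(I−A) = 0.502500 / 0.3916875.
Δx_3 = 0.502500 × (+10) / 0.3916875 = 5.025 / 0.3916875 ≈ 12.83.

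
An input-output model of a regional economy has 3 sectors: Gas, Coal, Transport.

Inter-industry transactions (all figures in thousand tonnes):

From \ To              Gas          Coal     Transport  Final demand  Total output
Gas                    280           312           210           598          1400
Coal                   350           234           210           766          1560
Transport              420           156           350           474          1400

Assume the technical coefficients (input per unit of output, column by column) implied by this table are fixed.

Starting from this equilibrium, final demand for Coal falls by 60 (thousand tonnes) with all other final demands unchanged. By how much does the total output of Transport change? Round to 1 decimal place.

Δx_T = -20.5

Technical coefficients a_ij = z_ij / X_j:
  a_GG = 280/1400 = 0.20, a_CG = 350/1400 = 0.25, a_TG = 420/1400 = 0.30
  a_GC = 312/1560 = 0.20, a_CC = 234/1560 = 0.15, a_TC = 156/1560 = 0.10
  a_GT = 210/1400 = 0.15, a_CT = 210/1400 = 0.15, a_TT = 350/1400 = 0.25
I − A =
  [   0.80    -0.20    -0.15]
  [  -0.25     0.85    -0.15]
  [  -0.30    -0.10     0.75]
Cofactors of I−A, C_ij = (−1)^(i+j)·(minor ij) (rows/columns in the sector order above):
  C_11 = (0.85)(0.75) − (-0.15)(-0.10) = 0.6225
  C_12 = −[(-0.25)(0.75) − (-0.15)(-0.30)] = 0.2325
  C_13 = (-0.25)(-0.10) − (0.85)(-0.30) = 0.2800
  C_21 = −[(-0.20)(0.75) − (-0.15)(-0.10)] = 0.1650
  C_22 = (0.80)(0.75) − (-0.15)(-0.30) = 0.5550
  C_23 = −[(0.80)(-0.10) − (-0.20)(-0.30)] = 0.1400
  C_31 = (-0.20)(-0.15) − (-0.15)(0.85) = 0.1575
  C_32 = −[(0.80)(-0.15) − (-0.15)(-0.25)] = 0.1575
  C_33 = (0.80)(0.85) − (-0.20)(-0.25) = 0.6300
det(I−A) = Σ_j (I−A)_1j·C_1j = (0.80)(0.6225) + (-0.20)(0.2325) + (-0.15)(0.2800) = 0.4095
adj(I−A) = Cᵀ =
  [ 0.6225   0.1650   0.1575]
  [ 0.2325   0.5550   0.1575]
  [ 0.2800   0.1400   0.6300]
(I − A)⁻¹ = adj(I−A) / det(I−A) ≈
  [   1.5201     0.4029     0.3846]
  [   0.5678     1.3553     0.3846]
  [   0.6838     0.3419     1.5385]
Δx = (I − A)⁻¹ Δd with Δd having -60 in the Coal component and 0 elsewhere.
So Δx_T = L_TC · (-60), where L_TC = adj(I−A)_TC / det(I−A) = 0.1400 / 0.4095.
Δx_T = 0.1400 × (-60) / 0.4095 = -8.40 / 0.4095 ≈ -20.5.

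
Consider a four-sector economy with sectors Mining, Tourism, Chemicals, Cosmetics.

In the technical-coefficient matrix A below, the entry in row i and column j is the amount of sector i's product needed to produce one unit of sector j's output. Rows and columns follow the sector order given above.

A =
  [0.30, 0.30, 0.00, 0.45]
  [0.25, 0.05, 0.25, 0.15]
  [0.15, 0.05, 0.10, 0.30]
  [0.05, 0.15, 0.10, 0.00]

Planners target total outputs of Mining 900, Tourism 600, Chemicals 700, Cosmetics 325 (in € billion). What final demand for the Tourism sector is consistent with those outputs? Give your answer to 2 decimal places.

I − A =
  [   0.70    -0.30     0.00    -0.45]
  [  -0.25     0.95    -0.25    -0.15]
  [  -0.15    -0.05     0.90    -0.30]
  [  -0.05    -0.15    -0.10     1.00]
d = (I − A) x:
  d_1 = (+0.70)·900 + (-0.30)·600 + (+0.00)·700 + (-0.45)·325 = 303.75
  d_2 = (-0.25)·900 + (+0.95)·600 + (-0.25)·700 + (-0.15)·325 = 121.25
  d_3 = (-0.15)·900 + (-0.05)·600 + (+0.90)·700 + (-0.30)·325 = 367.50
  d_4 = (-0.05)·900 + (-0.15)·600 + (-0.10)·700 + (+1.00)·325 = 120.00

d_2 = 121.25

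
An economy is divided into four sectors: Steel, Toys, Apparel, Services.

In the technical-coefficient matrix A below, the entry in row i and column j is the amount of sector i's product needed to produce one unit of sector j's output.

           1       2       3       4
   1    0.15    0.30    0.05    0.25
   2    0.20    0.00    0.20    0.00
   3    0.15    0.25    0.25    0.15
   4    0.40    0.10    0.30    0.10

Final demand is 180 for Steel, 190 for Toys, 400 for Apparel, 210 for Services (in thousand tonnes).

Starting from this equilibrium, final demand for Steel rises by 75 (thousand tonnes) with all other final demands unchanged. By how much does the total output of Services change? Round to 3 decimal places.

Δx_4 = 78.155

I − A =
  [   0.85    -0.30    -0.05    -0.25]
  [  -0.20     1.00    -0.20     0.00]
  [  -0.15    -0.25     0.75    -0.15]
  [  -0.40    -0.10    -0.30     0.90]
Compute the cofactors C_ij = (−1)^(i+j)·(3×3 minor ij) of I−A; the adjugate is their transpose:
adj(I−A) = Cᵀ =
  [ 0.58200   0.23850   0.17900   0.19150]
  [ 0.16500   0.43950   0.15700   0.07200]
  [ 0.24300   0.24125   0.60600   0.16850]
  [ 0.35800   0.23525   0.29900   0.53100]
det(I−A) = Σ_j (I−A)_1j·C_1j = (0.85)(0.58200) + (-0.30)(0.16500) + (-0.05)(0.24300) + (-0.25)(0.35800) = 0.34355
(I − A)⁻¹ = adj(I−A) / det(I−A) ≈
  [   1.6941     0.6942     0.5210     0.5574]
  [   0.4803     1.2793     0.4570     0.2096]
  [   0.7073     0.7022     1.7639     0.4905]
  [   1.0421     0.6848     0.8703     1.5456]
Δx = (I − A)⁻¹ Δd with Δd having +75 in the Steel component and 0 elsewhere.
So Δx_4 = L_41 · (+75), where L_41 = adj(I−A)_41 / det(I−A) = 0.35800 / 0.34355.
Δx_4 = 0.35800 × (+75) / 0.34355 = 26.85 / 0.34355 ≈ 78.155.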